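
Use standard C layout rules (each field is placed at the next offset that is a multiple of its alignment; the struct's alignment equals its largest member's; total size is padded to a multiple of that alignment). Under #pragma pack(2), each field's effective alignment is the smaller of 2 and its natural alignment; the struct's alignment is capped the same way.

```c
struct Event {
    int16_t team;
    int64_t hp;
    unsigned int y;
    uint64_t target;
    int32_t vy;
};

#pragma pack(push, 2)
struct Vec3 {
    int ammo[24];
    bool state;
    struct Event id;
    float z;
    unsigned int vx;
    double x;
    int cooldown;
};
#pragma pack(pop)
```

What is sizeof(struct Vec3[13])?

Event: 0..2  team  (2B, 2-aligned); 2..8  -- padding (6B); 8..16  hp  (8B, 8-aligned); 16..20  y  (4B, 4-aligned); 20..24  -- padding (4B); 24..32  target  (8B, 8-aligned); 32..36  vy  (4B, 4-aligned); 36..40  -- tail padding (4B); sizeof = 40, alignof = 8
0..96  ammo  (96B, 2-aligned)
96..97  state  (1B, 1-aligned)
97..98  -- padding (1B)
98..138  id  (40B, 2-aligned)
138..142  z  (4B, 2-aligned)
142..146  vx  (4B, 2-aligned)
146..154  x  (8B, 2-aligned)
154..158  cooldown  (4B, 2-aligned)
sizeof = 158, alignof = 2
array of 13: 13 × 158 = 2054

2054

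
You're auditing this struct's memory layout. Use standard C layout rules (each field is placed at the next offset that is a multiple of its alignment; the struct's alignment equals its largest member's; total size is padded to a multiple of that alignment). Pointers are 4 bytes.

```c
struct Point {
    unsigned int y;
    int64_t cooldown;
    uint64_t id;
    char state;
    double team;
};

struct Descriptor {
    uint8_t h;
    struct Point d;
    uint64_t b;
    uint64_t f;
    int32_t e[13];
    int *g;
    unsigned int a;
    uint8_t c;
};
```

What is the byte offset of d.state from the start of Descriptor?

32

Point: y at 0 (size 4, align 4) → ends 4; pad 4 to align 8 for cooldown; cooldown at 8 (size 8, align 8) → ends 16; id at 16 (size 8, align 8) → ends 24; state at 24 (size 1, align 1) → ends 25; pad 7 to align 8 for team; team at 32 (size 8, align 8) → ends 40; total 40 bytes, alignment 8
h at 0 (size 1, align 1) → ends 1
pad 7 to align 8 for d
d at 8 (size 40, align 8) → ends 48
within Point: state at 24
8 + 24 = 32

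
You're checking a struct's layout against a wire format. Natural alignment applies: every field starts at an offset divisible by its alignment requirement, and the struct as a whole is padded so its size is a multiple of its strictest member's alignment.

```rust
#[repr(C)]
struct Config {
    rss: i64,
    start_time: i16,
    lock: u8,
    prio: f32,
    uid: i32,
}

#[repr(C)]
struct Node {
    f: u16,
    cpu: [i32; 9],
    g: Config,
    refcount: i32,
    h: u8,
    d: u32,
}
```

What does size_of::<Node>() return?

Config: @0: rss [8B, align 8] → 8; @8: start_time [2B, align 2] → 10; @10: lock [1B, align 1] → 11; +1 pad (align 4); @12: prio [4B, align 4] → 16; @16: uid [4B, align 4] → 20; +4 tail pad (align 8); size 24, align 8
@0: f [2B, align 2] → 2
+2 pad (align 4)
@4: cpu [36B, align 4] → 40
@40: g [24B, align 8] → 64
@64: refcount [4B, align 4] → 68
@68: h [1B, align 1] → 69
+3 pad (align 4)
@72: d [4B, align 4] → 76
+4 tail pad (align 8)
size 80, align 8

80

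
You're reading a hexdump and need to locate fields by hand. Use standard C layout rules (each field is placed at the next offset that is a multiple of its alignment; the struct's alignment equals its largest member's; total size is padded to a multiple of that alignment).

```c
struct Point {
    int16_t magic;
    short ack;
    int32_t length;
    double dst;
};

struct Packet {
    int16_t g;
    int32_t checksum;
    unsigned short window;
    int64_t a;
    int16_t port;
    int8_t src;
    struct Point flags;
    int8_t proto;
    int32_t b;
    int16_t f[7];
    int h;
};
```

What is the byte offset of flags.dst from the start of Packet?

Point: magic at 0 (size 2, align 2) → ends 2; ack at 2 (size 2, align 2) → ends 4; length at 4 (size 4, align 4) → ends 8; dst at 8 (size 8, align 8) → ends 16; total 16 bytes, alignment 8
g at 0 (size 2, align 2) → ends 2
pad 2 to align 4 for checksum
checksum at 4 (size 4, align 4) → ends 8
window at 8 (size 2, align 2) → ends 10
pad 6 to align 8 for a
a at 16 (size 8, align 8) → ends 24
port at 24 (size 2, align 2) → ends 26
src at 26 (size 1, align 1) → ends 27
pad 5 to align 8 for flags
flags at 32 (size 16, align 8) → ends 48
within Point: dst at 8
32 + 8 = 40

40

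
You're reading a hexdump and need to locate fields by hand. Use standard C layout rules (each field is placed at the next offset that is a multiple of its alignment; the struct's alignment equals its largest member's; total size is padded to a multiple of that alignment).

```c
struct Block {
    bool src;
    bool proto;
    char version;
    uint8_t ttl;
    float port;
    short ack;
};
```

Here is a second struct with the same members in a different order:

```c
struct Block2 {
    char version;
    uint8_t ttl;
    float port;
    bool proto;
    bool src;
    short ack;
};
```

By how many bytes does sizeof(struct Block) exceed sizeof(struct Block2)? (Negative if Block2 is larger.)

0

0..1  src  (1B, 1-aligned)
1..2  proto  (1B, 1-aligned)
2..3  version  (1B, 1-aligned)
3..4  ttl  (1B, 1-aligned)
4..8  port  (4B, 4-aligned)
8..10  ack  (2B, 2-aligned)
10..12  -- tail padding (2B)
sizeof = 12, alignof = 4
— Block2 —
0..1  version  (1B, 1-aligned)
1..2  ttl  (1B, 1-aligned)
2..4  -- padding (2B)
4..8  port  (4B, 4-aligned)
8..9  proto  (1B, 1-aligned)
9..10  src  (1B, 1-aligned)
10..12  ack  (2B, 2-aligned)
sizeof = 12, alignof = 4
12 − 12 = 0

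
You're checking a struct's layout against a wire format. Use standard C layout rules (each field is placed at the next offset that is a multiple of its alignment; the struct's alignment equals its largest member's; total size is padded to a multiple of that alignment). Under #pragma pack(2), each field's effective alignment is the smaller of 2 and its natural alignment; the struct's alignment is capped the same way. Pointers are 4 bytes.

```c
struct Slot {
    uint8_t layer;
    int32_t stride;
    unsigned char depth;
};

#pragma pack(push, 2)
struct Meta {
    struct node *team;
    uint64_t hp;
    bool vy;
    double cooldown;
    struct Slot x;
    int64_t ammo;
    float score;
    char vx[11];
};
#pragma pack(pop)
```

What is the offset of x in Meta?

22

Slot: layer at 0 (size 1, align 1) → ends 1; pad 3 to align 4 for stride; stride at 4 (size 4, align 4) → ends 8; depth at 8 (size 1, align 1) → ends 9; tail pad 3 to reach multiple of 4; total 12 bytes, alignment 4
team at 0 (size 4, align 2) → ends 4
hp at 4 (size 8, align 2) → ends 12
vy at 12 (size 1, align 1) → ends 13
pad 1 to align 2 for cooldown
cooldown at 14 (size 8, align 2) → ends 22
x at 22 (size 12, align 2) → ends 34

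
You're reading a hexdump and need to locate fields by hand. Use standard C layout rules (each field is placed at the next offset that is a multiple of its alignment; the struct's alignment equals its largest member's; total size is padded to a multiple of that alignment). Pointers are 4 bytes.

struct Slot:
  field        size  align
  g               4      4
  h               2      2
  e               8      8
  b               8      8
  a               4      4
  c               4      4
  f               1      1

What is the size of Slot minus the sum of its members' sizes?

0..4  g  (4B, 4-aligned)
4..6  h  (2B, 2-aligned)
6..8  -- padding (2B)
8..16  e  (8B, 8-aligned)
16..24  b  (8B, 8-aligned)
24..28  a  (4B, 4-aligned)
28..32  c  (4B, 4-aligned)
32..33  f  (1B, 1-aligned)
33..40  -- tail padding (7B)
sizeof = 40, alignof = 8
data bytes 31, size 40 → padding 9

9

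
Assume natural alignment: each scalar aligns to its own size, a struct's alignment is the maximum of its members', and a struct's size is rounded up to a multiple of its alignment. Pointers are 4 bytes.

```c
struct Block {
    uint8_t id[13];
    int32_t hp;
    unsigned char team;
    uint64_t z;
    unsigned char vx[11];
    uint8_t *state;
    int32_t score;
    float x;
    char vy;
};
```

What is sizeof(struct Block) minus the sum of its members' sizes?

id at 0 (size 13, align 1) → ends 13
pad 3 to align 4 for hp
hp at 16 (size 4, align 4) → ends 20
team at 20 (size 1, align 1) → ends 21
pad 3 to align 8 for z
z at 24 (size 8, align 8) → ends 32
vx at 32 (size 11, align 1) → ends 43
pad 1 to align 4 for state
state at 44 (size 4, align 4) → ends 48
score at 48 (size 4, align 4) → ends 52
x at 52 (size 4, align 4) → ends 56
vy at 56 (size 1, align 1) → ends 57
tail pad 7 to reach multiple of 8
total 64 bytes, alignment 8
data bytes 50, size 64 → padding 14

14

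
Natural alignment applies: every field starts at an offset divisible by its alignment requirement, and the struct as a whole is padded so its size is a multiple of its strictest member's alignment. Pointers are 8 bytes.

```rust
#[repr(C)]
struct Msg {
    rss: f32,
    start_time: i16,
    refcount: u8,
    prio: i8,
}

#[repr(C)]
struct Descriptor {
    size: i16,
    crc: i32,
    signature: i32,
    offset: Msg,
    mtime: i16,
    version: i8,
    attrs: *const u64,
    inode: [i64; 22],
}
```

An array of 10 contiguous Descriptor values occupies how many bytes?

Msg: @0: rss [4B, align 4] → 4; @4: start_time [2B, align 2] → 6; @6: refcount [1B, align 1] → 7; @7: prio [1B, align 1] → 8; size 8, align 4
@0: size [2B, align 2] → 2
+2 pad (align 4)
@4: crc [4B, align 4] → 8
@8: signature [4B, align 4] → 12
@12: offset [8B, align 4] → 20
@20: mtime [2B, align 2] → 22
@22: version [1B, align 1] → 23
+1 pad (align 8)
@24: attrs [8B, align 8] → 32
@32: inode [176B, align 8] → 208
size 208, align 8
array of 10: 10 × 208 = 2080

2080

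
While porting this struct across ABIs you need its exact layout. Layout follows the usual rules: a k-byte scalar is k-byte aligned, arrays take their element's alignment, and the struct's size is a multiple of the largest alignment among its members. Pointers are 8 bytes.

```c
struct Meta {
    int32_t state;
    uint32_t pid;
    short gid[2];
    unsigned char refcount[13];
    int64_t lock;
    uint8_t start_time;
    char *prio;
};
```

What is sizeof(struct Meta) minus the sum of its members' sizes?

@0: state [4B, align 4] → 4
@4: pid [4B, align 4] → 8
@8: gid [4B, align 2] → 12
@12: refcount [13B, align 1] → 25
+7 pad (align 8)
@32: lock [8B, align 8] → 40
@40: start_time [1B, align 1] → 41
+7 pad (align 8)
@48: prio [8B, align 8] → 56
size 56, align 8
data bytes 42, size 56 → padding 14

14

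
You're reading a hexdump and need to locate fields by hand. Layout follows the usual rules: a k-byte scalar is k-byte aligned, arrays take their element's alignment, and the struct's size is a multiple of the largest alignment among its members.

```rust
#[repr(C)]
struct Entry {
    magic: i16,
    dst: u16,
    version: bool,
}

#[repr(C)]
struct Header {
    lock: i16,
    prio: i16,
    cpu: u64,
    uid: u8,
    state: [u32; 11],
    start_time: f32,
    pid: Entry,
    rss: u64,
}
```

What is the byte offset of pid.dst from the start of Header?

70

Entry: 0..2  magic  (2B, 2-aligned); 2..4  dst  (2B, 2-aligned); 4..5  version  (1B, 1-aligned); 5..6  -- tail padding (1B); sizeof = 6, alignof = 2
0..2  lock  (2B, 2-aligned)
2..4  prio  (2B, 2-aligned)
4..8  -- padding (4B)
8..16  cpu  (8B, 8-aligned)
16..17  uid  (1B, 1-aligned)
17..20  -- padding (3B)
20..64  state  (44B, 4-aligned)
64..68  start_time  (4B, 4-aligned)
68..74  pid  (6B, 2-aligned)
within Entry: dst at 2
68 + 2 = 70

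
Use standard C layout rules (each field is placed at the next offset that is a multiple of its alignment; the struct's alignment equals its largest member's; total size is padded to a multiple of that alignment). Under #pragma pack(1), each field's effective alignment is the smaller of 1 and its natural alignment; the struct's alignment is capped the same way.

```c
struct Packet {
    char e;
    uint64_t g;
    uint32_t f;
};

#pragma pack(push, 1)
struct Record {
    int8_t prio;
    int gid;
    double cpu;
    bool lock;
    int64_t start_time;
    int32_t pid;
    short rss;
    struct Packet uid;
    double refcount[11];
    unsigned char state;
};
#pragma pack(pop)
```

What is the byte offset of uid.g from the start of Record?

36

Packet: 0..1  e  (1B, 1-aligned); 1..8  -- padding (7B); 8..16  g  (8B, 8-aligned); 16..20  f  (4B, 4-aligned); 20..24  -- tail padding (4B); sizeof = 24, alignof = 8
0..1  prio  (1B, 1-aligned)
1..5  gid  (4B, 1-aligned)
5..13  cpu  (8B, 1-aligned)
13..14  lock  (1B, 1-aligned)
14..22  start_time  (8B, 1-aligned)
22..26  pid  (4B, 1-aligned)
26..28  rss  (2B, 1-aligned)
28..52  uid  (24B, 1-aligned)
within Packet: g at 8
28 + 8 = 36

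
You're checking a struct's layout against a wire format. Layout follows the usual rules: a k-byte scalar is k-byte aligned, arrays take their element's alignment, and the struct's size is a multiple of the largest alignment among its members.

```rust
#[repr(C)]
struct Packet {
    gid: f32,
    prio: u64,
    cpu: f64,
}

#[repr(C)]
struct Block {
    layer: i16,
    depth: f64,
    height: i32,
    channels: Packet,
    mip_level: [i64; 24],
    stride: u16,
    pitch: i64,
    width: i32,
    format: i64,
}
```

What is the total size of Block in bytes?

Packet: 0..4  gid  (4B, 4-aligned); 4..8  -- padding (4B); 8..16  prio  (8B, 8-aligned); 16..24  cpu  (8B, 8-aligned); sizeof = 24, alignof = 8
0..2  layer  (2B, 2-aligned)
2..8  -- padding (6B)
8..16  depth  (8B, 8-aligned)
16..20  height  (4B, 4-aligned)
20..24  -- padding (4B)
24..48  channels  (24B, 8-aligned)
48..240  mip_level  (192B, 8-aligned)
240..242  stride  (2B, 2-aligned)
242..248  -- padding (6B)
248..256  pitch  (8B, 8-aligned)
256..260  width  (4B, 4-aligned)
260..264  -- padding (4B)
264..272  format  (8B, 8-aligned)
sizeof = 272, alignof = 8

272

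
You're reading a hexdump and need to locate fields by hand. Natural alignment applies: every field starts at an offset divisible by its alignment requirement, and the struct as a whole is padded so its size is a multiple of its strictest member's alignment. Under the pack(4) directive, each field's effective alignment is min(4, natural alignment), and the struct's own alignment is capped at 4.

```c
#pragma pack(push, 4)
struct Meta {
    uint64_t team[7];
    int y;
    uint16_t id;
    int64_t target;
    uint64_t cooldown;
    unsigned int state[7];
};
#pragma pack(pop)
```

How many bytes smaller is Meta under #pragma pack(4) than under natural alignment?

4

natural layout:
  team at 0 (size 56, align 8) → ends 56
  y at 56 (size 4, align 4) → ends 60
  id at 60 (size 2, align 2) → ends 62
  pad 2 to align 8 for target
  target at 64 (size 8, align 8) → ends 72
  cooldown at 72 (size 8, align 8) → ends 80
  state at 80 (size 28, align 4) → ends 108
  tail pad 4 to reach multiple of 8
  total 112 bytes, alignment 8
packed(4) layout:
  team at 0 (size 56, align 4) → ends 56
  y at 56 (size 4, align 4) → ends 60
  id at 60 (size 2, align 2) → ends 62
  pad 2 to align 4 for target
  target at 64 (size 8, align 4) → ends 72
  cooldown at 72 (size 8, align 4) → ends 80
  state at 80 (size 28, align 4) → ends 108
  total 108 bytes, alignment 4
112 − 108 = 4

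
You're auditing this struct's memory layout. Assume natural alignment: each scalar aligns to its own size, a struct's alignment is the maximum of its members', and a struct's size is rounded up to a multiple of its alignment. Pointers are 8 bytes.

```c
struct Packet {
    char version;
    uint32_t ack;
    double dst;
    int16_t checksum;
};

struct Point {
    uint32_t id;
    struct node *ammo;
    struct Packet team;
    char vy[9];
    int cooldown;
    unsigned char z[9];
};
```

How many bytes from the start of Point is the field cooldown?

52

Packet: 0..1  version  (1B, 1-aligned); 1..4  -- padding (3B); 4..8  ack  (4B, 4-aligned); 8..16  dst  (8B, 8-aligned); 16..18  checksum  (2B, 2-aligned); 18..24  -- tail padding (6B); sizeof = 24, alignof = 8
0..4  id  (4B, 4-aligned)
4..8  -- padding (4B)
8..16  ammo  (8B, 8-aligned)
16..40  team  (24B, 8-aligned)
40..49  vy  (9B, 1-aligned)
49..52  -- padding (3B)
52..56  cooldown  (4B, 4-aligned)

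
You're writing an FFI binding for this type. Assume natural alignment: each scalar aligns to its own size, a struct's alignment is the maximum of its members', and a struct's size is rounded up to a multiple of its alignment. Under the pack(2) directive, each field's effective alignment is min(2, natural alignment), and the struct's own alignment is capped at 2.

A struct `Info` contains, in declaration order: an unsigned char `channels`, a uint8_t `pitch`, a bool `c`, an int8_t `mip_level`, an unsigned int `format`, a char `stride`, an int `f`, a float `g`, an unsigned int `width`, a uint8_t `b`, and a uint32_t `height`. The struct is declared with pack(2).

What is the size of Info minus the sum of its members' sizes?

channels at 0 (size 1, align 1) → ends 1
pitch at 1 (size 1, align 1) → ends 2
c at 2 (size 1, align 1) → ends 3
mip_level at 3 (size 1, align 1) → ends 4
format at 4 (size 4, align 2) → ends 8
stride at 8 (size 1, align 1) → ends 9
pad 1 to align 2 for f
f at 10 (size 4, align 2) → ends 14
g at 14 (size 4, align 2) → ends 18
width at 18 (size 4, align 2) → ends 22
b at 22 (size 1, align 1) → ends 23
pad 1 to align 2 for height
height at 24 (size 4, align 2) → ends 28
total 28 bytes, alignment 2
data bytes 26, size 28 → padding 2

2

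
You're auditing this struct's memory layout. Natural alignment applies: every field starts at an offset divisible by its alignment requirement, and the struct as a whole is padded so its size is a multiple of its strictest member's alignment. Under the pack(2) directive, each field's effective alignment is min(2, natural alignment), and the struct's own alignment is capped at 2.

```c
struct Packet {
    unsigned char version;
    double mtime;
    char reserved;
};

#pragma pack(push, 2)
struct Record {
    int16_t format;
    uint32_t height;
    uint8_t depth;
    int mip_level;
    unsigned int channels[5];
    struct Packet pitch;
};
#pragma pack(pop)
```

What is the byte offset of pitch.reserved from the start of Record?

48

Packet: version at 0 (size 1, align 1) → ends 1; pad 7 to align 8 for mtime; mtime at 8 (size 8, align 8) → ends 16; reserved at 16 (size 1, align 1) → ends 17; tail pad 7 to reach multiple of 8; total 24 bytes, alignment 8
format at 0 (size 2, align 2) → ends 2
height at 2 (size 4, align 2) → ends 6
depth at 6 (size 1, align 1) → ends 7
pad 1 to align 2 for mip_level
mip_level at 8 (size 4, align 2) → ends 12
channels at 12 (size 20, align 2) → ends 32
pitch at 32 (size 24, align 2) → ends 56
within Packet: reserved at 16
32 + 16 = 48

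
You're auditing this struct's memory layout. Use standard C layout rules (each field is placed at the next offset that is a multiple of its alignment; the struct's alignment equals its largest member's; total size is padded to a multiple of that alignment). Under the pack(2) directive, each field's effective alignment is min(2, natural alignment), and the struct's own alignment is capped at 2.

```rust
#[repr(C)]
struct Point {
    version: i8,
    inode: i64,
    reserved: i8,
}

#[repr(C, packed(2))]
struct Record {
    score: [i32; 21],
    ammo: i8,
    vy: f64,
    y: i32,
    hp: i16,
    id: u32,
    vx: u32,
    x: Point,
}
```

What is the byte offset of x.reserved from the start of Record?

Point: @0: version [1B, align 1] → 1; +7 pad (align 8); @8: inode [8B, align 8] → 16; @16: reserved [1B, align 1] → 17; +7 tail pad (align 8); size 24, align 8
@0: score [84B, align 2] → 84
@84: ammo [1B, align 1] → 85
+1 pad (align 2)
@86: vy [8B, align 2] → 94
@94: y [4B, align 2] → 98
@98: hp [2B, align 2] → 100
@100: id [4B, align 2] → 104
@104: vx [4B, align 2] → 108
@108: x [24B, align 2] → 132
within Point: reserved at 16
108 + 16 = 124

124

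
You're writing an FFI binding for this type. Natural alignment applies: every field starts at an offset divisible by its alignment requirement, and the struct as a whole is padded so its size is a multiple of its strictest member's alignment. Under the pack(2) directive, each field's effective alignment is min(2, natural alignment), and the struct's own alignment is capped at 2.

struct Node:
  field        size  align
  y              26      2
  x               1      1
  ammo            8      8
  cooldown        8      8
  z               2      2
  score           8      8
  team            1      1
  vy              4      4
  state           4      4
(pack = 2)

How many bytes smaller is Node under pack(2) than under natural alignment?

natural layout:
  0..26  y  (26B, 2-aligned)
  26..27  x  (1B, 1-aligned)
  27..32  -- padding (5B)
  32..40  ammo  (8B, 8-aligned)
  40..48  cooldown  (8B, 8-aligned)
  48..50  z  (2B, 2-aligned)
  50..56  -- padding (6B)
  56..64  score  (8B, 8-aligned)
  64..65  team  (1B, 1-aligned)
  65..68  -- padding (3B)
  68..72  vy  (4B, 4-aligned)
  72..76  state  (4B, 4-aligned)
  76..80  -- tail padding (4B)
  sizeof = 80, alignof = 8
packed(2) layout:
  0..26  y  (26B, 2-aligned)
  26..27  x  (1B, 1-aligned)
  27..28  -- padding (1B)
  28..36  ammo  (8B, 2-aligned)
  36..44  cooldown  (8B, 2-aligned)
  44..46  z  (2B, 2-aligned)
  46..54  score  (8B, 2-aligned)
  54..55  team  (1B, 1-aligned)
  55..56  -- padding (1B)
  56..60  vy  (4B, 2-aligned)
  60..64  state  (4B, 2-aligned)
  sizeof = 64, alignof = 2
80 − 64 = 16

16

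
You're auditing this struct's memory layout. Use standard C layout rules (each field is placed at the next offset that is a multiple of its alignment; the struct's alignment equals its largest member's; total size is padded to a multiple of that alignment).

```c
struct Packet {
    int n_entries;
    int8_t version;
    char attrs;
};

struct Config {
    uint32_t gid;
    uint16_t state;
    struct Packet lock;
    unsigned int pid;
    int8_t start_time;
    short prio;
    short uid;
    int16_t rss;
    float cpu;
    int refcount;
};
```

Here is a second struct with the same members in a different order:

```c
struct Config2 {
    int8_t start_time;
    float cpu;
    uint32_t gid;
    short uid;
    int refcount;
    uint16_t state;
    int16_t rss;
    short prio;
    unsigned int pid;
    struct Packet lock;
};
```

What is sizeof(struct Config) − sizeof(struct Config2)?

-4

Packet: @0: n_entries [4B, align 4] → 4; @4: version [1B, align 1] → 5; @5: attrs [1B, align 1] → 6; +2 tail pad (align 4); size 8, align 4
@0: gid [4B, align 4] → 4
@4: state [2B, align 2] → 6
+2 pad (align 4)
@8: lock [8B, align 4] → 16
@16: pid [4B, align 4] → 20
@20: start_time [1B, align 1] → 21
+1 pad (align 2)
@22: prio [2B, align 2] → 24
@24: uid [2B, align 2] → 26
@26: rss [2B, align 2] → 28
@28: cpu [4B, align 4] → 32
@32: refcount [4B, align 4] → 36
size 36, align 4
— Config2 —
@0: start_time [1B, align 1] → 1
+3 pad (align 4)
@4: cpu [4B, align 4] → 8
@8: gid [4B, align 4] → 12
@12: uid [2B, align 2] → 14
+2 pad (align 4)
@16: refcount [4B, align 4] → 20
@20: state [2B, align 2] → 22
@22: rss [2B, align 2] → 24
@24: prio [2B, align 2] → 26
+2 pad (align 4)
@28: pid [4B, align 4] → 32
@32: lock [8B, align 4] → 40
size 40, align 4
36 − 40 = -4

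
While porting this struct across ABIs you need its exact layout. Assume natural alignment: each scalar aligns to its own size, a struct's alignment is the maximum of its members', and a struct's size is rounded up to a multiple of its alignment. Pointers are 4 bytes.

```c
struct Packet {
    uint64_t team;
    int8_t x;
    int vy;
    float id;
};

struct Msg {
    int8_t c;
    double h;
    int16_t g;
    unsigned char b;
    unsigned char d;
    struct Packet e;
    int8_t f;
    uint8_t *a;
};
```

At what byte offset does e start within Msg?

24

Packet: 0..8  team  (8B, 8-aligned); 8..9  x  (1B, 1-aligned); 9..12  -- padding (3B); 12..16  vy  (4B, 4-aligned); 16..20  id  (4B, 4-aligned); 20..24  -- tail padding (4B); sizeof = 24, alignof = 8
0..1  c  (1B, 1-aligned)
1..8  -- padding (7B)
8..16  h  (8B, 8-aligned)
16..18  g  (2B, 2-aligned)
18..19  b  (1B, 1-aligned)
19..20  d  (1B, 1-aligned)
20..24  -- padding (4B)
24..48  e  (24B, 8-aligned)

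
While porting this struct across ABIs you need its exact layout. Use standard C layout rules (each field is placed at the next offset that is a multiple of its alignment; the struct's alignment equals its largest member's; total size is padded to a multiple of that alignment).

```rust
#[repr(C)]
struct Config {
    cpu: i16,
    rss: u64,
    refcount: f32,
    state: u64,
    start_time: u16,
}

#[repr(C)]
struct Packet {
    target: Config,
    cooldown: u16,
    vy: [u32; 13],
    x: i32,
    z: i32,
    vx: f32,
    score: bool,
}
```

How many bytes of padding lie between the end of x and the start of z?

0

Config: 0..2  cpu  (2B, 2-aligned); 2..8  -- padding (6B); 8..16  rss  (8B, 8-aligned); 16..20  refcount  (4B, 4-aligned); 20..24  -- padding (4B); 24..32  state  (8B, 8-aligned); 32..34  start_time  (2B, 2-aligned); 34..40  -- tail padding (6B); sizeof = 40, alignof = 8
0..40  target  (40B, 8-aligned)
40..42  cooldown  (2B, 2-aligned)
42..44  -- padding (2B)
44..96  vy  (52B, 4-aligned)
96..100  x  (4B, 4-aligned)
100..104  z  (4B, 4-aligned)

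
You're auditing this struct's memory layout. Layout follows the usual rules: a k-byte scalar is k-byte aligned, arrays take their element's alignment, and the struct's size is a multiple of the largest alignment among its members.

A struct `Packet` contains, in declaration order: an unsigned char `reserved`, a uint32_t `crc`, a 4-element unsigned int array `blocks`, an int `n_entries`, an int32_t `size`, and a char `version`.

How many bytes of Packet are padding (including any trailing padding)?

6

0..1  reserved  (1B, 1-aligned)
1..4  -- padding (3B)
4..8  crc  (4B, 4-aligned)
8..24  blocks  (16B, 4-aligned)
24..28  n_entries  (4B, 4-aligned)
28..32  size  (4B, 4-aligned)
32..33  version  (1B, 1-aligned)
33..36  -- tail padding (3B)
sizeof = 36, alignof = 4
data bytes 30, size 36 → padding 6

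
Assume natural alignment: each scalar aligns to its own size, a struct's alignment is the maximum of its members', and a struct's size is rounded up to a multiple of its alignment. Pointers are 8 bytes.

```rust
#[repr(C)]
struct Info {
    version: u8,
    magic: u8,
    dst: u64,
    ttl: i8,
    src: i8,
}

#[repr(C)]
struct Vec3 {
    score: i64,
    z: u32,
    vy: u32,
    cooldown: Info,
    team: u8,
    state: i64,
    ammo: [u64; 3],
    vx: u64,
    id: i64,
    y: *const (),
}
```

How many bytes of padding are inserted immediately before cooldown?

Info: @0: version [1B, align 1] → 1; @1: magic [1B, align 1] → 2; +6 pad (align 8); @8: dst [8B, align 8] → 16; @16: ttl [1B, align 1] → 17; @17: src [1B, align 1] → 18; +6 tail pad (align 8); size 24, align 8
@0: score [8B, align 8] → 8
@8: z [4B, align 4] → 12
@12: vy [4B, align 4] → 16
@16: cooldown [24B, align 8] → 40

0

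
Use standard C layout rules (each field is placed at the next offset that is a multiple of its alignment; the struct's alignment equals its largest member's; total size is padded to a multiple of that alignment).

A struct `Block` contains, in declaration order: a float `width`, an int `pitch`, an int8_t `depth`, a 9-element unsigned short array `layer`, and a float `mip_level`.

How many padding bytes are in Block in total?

0..4  width  (4B, 4-aligned)
4..8  pitch  (4B, 4-aligned)
8..9  depth  (1B, 1-aligned)
9..10  -- padding (1B)
10..28  layer  (18B, 2-aligned)
28..32  mip_level  (4B, 4-aligned)
sizeof = 32, alignof = 4
data bytes 31, size 32 → padding 1

1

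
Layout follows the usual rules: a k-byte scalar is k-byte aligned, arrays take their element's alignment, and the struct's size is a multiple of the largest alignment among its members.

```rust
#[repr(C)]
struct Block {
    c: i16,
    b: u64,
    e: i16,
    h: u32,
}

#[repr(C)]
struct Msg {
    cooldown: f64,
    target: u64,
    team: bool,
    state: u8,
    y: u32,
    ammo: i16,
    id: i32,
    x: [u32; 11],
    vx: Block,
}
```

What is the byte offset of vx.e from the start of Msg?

96

Block: 0..2  c  (2B, 2-aligned); 2..8  -- padding (6B); 8..16  b  (8B, 8-aligned); 16..18  e  (2B, 2-aligned); 18..20  -- padding (2B); 20..24  h  (4B, 4-aligned); sizeof = 24, alignof = 8
0..8  cooldown  (8B, 8-aligned)
8..16  target  (8B, 8-aligned)
16..17  team  (1B, 1-aligned)
17..18  state  (1B, 1-aligned)
18..20  -- padding (2B)
20..24  y  (4B, 4-aligned)
24..26  ammo  (2B, 2-aligned)
26..28  -- padding (2B)
28..32  id  (4B, 4-aligned)
32..76  x  (44B, 4-aligned)
76..80  -- padding (4B)
80..104  vx  (24B, 8-aligned)
within Block: e at 16
80 + 16 = 96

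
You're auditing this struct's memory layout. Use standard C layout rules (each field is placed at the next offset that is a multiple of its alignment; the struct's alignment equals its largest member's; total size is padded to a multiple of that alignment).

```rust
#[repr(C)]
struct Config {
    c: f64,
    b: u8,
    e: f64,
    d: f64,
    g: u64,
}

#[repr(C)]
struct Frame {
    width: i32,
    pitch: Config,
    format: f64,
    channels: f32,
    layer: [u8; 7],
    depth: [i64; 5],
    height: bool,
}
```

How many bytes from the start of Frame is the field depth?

72

Config: @0: c [8B, align 8] → 8; @8: b [1B, align 1] → 9; +7 pad (align 8); @16: e [8B, align 8] → 24; @24: d [8B, align 8] → 32; @32: g [8B, align 8] → 40; size 40, align 8
@0: width [4B, align 4] → 4
+4 pad (align 8)
@8: pitch [40B, align 8] → 48
@48: format [8B, align 8] → 56
@56: channels [4B, align 4] → 60
@60: layer [7B, align 1] → 67
+5 pad (align 8)
@72: depth [40B, align 8] → 112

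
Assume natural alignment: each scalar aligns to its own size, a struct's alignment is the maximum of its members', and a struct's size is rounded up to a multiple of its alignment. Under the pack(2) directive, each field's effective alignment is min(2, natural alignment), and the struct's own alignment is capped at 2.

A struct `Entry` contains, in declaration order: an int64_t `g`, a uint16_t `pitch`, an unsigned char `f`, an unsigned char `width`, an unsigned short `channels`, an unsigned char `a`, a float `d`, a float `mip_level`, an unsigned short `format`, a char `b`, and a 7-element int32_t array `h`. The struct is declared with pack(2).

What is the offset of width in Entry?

@0: g [8B, align 2] → 8
@8: pitch [2B, align 2] → 10
@10: f [1B, align 1] → 11
@11: width [1B, align 1] → 12

11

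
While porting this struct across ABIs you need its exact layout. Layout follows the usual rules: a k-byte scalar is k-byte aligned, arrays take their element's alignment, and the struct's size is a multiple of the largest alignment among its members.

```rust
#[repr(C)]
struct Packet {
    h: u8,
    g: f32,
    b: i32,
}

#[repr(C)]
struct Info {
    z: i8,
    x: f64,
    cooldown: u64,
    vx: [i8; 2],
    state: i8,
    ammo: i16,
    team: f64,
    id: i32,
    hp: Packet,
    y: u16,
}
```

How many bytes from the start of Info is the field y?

56

Packet: 0..1  h  (1B, 1-aligned); 1..4  -- padding (3B); 4..8  g  (4B, 4-aligned); 8..12  b  (4B, 4-aligned); sizeof = 12, alignof = 4
0..1  z  (1B, 1-aligned)
1..8  -- padding (7B)
8..16  x  (8B, 8-aligned)
16..24  cooldown  (8B, 8-aligned)
24..26  vx  (2B, 1-aligned)
26..27  state  (1B, 1-aligned)
27..28  -- padding (1B)
28..30  ammo  (2B, 2-aligned)
30..32  -- padding (2B)
32..40  team  (8B, 8-aligned)
40..44  id  (4B, 4-aligned)
44..56  hp  (12B, 4-aligned)
56..58  y  (2B, 2-aligned)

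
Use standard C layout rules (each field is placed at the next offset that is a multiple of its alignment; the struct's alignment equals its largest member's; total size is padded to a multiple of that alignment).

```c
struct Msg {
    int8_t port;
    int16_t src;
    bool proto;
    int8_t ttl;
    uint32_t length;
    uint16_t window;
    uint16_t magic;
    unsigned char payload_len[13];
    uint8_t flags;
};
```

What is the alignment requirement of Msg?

member alignments: port=1, src=2, proto=1, ttl=1, length=4, window=2, magic=2, payload_len=1, flags=1
max = 4

4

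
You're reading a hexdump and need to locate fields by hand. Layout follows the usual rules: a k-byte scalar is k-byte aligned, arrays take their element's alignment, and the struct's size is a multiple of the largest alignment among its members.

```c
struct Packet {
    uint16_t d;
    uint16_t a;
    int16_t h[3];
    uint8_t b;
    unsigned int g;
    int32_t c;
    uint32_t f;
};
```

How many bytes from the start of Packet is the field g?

d at 0 (size 2, align 2) → ends 2
a at 2 (size 2, align 2) → ends 4
h at 4 (size 6, align 2) → ends 10
b at 10 (size 1, align 1) → ends 11
pad 1 to align 4 for g
g at 12 (size 4, align 4) → ends 16

12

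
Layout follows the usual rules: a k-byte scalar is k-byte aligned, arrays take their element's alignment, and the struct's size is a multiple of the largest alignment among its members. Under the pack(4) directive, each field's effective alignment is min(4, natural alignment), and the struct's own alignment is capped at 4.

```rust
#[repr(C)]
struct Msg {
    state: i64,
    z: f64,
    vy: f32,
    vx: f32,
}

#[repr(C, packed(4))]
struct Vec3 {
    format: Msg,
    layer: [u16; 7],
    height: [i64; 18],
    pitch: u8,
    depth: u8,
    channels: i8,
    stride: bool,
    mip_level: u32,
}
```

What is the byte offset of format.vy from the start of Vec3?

16

Msg: 0..8  state  (8B, 8-aligned); 8..16  z  (8B, 8-aligned); 16..20  vy  (4B, 4-aligned); 20..24  vx  (4B, 4-aligned); sizeof = 24, alignof = 8
0..24  format  (24B, 4-aligned)
within Msg: vy at 16
0 + 16 = 16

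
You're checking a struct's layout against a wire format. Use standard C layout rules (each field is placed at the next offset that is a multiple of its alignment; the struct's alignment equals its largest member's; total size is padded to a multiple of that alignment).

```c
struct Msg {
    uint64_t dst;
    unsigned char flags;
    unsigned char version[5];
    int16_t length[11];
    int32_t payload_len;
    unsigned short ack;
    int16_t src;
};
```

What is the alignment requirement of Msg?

member alignments: dst=8, flags=1, version=1, length=2, payload_len=4, ack=2, src=2
max = 8

8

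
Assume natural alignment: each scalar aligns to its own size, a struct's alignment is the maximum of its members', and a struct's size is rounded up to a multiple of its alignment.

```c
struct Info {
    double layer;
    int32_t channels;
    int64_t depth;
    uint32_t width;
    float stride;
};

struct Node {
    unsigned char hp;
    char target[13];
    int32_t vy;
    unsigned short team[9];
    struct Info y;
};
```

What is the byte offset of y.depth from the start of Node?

Info: @0: layer [8B, align 8] → 8; @8: channels [4B, align 4] → 12; +4 pad (align 8); @16: depth [8B, align 8] → 24; @24: width [4B, align 4] → 28; @28: stride [4B, align 4] → 32; size 32, align 8
@0: hp [1B, align 1] → 1
@1: target [13B, align 1] → 14
+2 pad (align 4)
@16: vy [4B, align 4] → 20
@20: team [18B, align 2] → 38
+2 pad (align 8)
@40: y [32B, align 8] → 72
within Info: depth at 16
40 + 16 = 56

56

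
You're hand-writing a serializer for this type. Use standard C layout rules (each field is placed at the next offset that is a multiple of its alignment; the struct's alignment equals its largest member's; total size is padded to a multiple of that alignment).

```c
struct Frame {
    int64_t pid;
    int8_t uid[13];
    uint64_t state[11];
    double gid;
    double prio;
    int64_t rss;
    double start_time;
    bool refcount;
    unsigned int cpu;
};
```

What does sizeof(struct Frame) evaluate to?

152

pid at 0 (size 8, align 8) → ends 8
uid at 8 (size 13, align 1) → ends 21
pad 3 to align 8 for state
state at 24 (size 88, align 8) → ends 112
gid at 112 (size 8, align 8) → ends 120
prio at 120 (size 8, align 8) → ends 128
rss at 128 (size 8, align 8) → ends 136
start_time at 136 (size 8, align 8) → ends 144
refcount at 144 (size 1, align 1) → ends 145
pad 3 to align 4 for cpu
cpu at 148 (size 4, align 4) → ends 152
total 152 bytes, alignment 8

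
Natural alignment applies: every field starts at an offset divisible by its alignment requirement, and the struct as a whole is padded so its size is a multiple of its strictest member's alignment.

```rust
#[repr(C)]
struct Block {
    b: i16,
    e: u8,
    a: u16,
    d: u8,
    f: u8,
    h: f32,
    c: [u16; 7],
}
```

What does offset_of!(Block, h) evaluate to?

@0: b [2B, align 2] → 2
@2: e [1B, align 1] → 3
+1 pad (align 2)
@4: a [2B, align 2] → 6
@6: d [1B, align 1] → 7
@7: f [1B, align 1] → 8
@8: h [4B, align 4] → 12

8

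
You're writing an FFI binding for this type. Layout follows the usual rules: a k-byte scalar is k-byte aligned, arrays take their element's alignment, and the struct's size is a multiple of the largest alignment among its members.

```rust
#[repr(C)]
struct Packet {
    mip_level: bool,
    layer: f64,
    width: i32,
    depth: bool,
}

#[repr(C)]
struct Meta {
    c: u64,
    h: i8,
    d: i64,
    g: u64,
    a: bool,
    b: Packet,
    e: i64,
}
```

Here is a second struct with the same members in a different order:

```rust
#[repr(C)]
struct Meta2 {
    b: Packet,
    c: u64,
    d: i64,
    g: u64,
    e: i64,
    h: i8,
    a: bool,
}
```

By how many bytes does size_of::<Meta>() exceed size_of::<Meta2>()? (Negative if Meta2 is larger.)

Packet: @0: mip_level [1B, align 1] → 1; +7 pad (align 8); @8: layer [8B, align 8] → 16; @16: width [4B, align 4] → 20; @20: depth [1B, align 1] → 21; +3 tail pad (align 8); size 24, align 8
@0: c [8B, align 8] → 8
@8: h [1B, align 1] → 9
+7 pad (align 8)
@16: d [8B, align 8] → 24
@24: g [8B, align 8] → 32
@32: a [1B, align 1] → 33
+7 pad (align 8)
@40: b [24B, align 8] → 64
@64: e [8B, align 8] → 72
size 72, align 8
— Meta2 —
@0: b [24B, align 8] → 24
@24: c [8B, align 8] → 32
@32: d [8B, align 8] → 40
@40: g [8B, align 8] → 48
@48: e [8B, align 8] → 56
@56: h [1B, align 1] → 57
@57: a [1B, align 1] → 58
+6 tail pad (align 8)
size 64, align 8
72 − 64 = 8

8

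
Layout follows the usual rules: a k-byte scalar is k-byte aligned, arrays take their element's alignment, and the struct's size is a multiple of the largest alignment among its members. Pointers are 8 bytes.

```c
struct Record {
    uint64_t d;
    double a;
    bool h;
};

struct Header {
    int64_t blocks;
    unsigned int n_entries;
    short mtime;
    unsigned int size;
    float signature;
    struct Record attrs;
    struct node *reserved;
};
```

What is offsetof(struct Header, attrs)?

24

Record: 0..8  d  (8B, 8-aligned); 8..16  a  (8B, 8-aligned); 16..17  h  (1B, 1-aligned); 17..24  -- tail padding (7B); sizeof = 24, alignof = 8
0..8  blocks  (8B, 8-aligned)
8..12  n_entries  (4B, 4-aligned)
12..14  mtime  (2B, 2-aligned)
14..16  -- padding (2B)
16..20  size  (4B, 4-aligned)
20..24  signature  (4B, 4-aligned)
24..48  attrs  (24B, 8-aligned)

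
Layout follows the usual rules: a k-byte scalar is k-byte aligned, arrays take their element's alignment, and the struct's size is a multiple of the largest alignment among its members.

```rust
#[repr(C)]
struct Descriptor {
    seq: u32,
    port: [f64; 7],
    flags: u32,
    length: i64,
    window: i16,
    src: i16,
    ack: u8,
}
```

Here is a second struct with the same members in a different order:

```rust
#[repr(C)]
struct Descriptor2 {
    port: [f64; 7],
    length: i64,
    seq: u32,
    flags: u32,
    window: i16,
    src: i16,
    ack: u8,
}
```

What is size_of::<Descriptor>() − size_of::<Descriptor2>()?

8

seq at 0 (size 4, align 4) → ends 4
pad 4 to align 8 for port
port at 8 (size 56, align 8) → ends 64
flags at 64 (size 4, align 4) → ends 68
pad 4 to align 8 for length
length at 72 (size 8, align 8) → ends 80
window at 80 (size 2, align 2) → ends 82
src at 82 (size 2, align 2) → ends 84
ack at 84 (size 1, align 1) → ends 85
tail pad 3 to reach multiple of 8
total 88 bytes, alignment 8
— Descriptor2 —
port at 0 (size 56, align 8) → ends 56
length at 56 (size 8, align 8) → ends 64
seq at 64 (size 4, align 4) → ends 68
flags at 68 (size 4, align 4) → ends 72
window at 72 (size 2, align 2) → ends 74
src at 74 (size 2, align 2) → ends 76
ack at 76 (size 1, align 1) → ends 77
tail pad 3 to reach multiple of 8
total 80 bytes, alignment 8
88 − 80 = 8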